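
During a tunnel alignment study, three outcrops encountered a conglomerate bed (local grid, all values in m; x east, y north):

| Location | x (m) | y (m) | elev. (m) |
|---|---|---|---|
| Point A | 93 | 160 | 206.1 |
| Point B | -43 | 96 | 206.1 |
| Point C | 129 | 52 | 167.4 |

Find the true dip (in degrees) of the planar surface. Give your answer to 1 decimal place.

Let the plane be z = a·x + b·y + c.
Point B−Point A: −136a − 64b = 0;  Point C−Point A: 36a − 108b = −38.7.
Solving gives a = −0.14576, b = 0.30975.
Gradient magnitude |∇z| = √(a² + b²) = √(0.02125 + 0.09594) = 0.34233.
True dip = arctan(0.34233) = 18.9°, dipping toward SSE (azimuth ≈ 155°).

18.9°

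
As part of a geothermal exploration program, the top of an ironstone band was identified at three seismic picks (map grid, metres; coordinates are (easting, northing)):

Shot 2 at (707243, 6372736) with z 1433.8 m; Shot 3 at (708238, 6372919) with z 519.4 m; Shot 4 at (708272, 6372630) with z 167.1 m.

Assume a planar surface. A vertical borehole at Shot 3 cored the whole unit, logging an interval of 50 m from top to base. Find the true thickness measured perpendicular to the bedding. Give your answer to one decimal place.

Let the plane be z = a·E + b·N + c.
Shot 3−Shot 2: 995a + 183b = −914.4;  Shot 4−Shot 2: 1029a − 106b = −1266.7.
Solving gives a = −1.11899, b = 1.08739.
|∇z| = √(a²+b²) = 1.56030, so dip δ = arctan(1.56030) = 57.34°.
True thickness = vertical thickness × cos δ = 50 × cos 57.34° = 27.0 m.

27.0 m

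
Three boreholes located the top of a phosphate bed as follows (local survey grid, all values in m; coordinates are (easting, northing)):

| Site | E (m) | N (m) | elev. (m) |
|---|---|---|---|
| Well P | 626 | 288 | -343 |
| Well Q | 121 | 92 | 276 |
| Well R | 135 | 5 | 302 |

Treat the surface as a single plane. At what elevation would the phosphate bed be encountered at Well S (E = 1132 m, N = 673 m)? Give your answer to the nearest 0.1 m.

Two edge vectors: Well P→Well Q = (-505, -196, 619), Well P→Well R = (-491, -283, 645).
Normal n = (Well P→Well Q) × (Well P→Well R) = (48757, 21796, 46679).
So ∂z/∂E = −n_x/n_z = −1.044517 and ∂z/∂N = −n_y/n_z = −0.466934.
Intercept c from Well P: -343 + 653.87 + 134.48 = 445.34.
At (1132, 673): z = −1182.4 − 314.2 + 445.34 = -1051.3 m.

-1051.3 m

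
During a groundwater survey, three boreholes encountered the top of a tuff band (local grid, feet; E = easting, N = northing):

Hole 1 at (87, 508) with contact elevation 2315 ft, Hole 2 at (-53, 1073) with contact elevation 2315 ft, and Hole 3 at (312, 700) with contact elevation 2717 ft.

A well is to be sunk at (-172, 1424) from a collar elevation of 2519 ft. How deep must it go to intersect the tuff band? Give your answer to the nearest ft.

Two edge vectors: Hole 1→Hole 2 = (-140, 565, 0), Hole 1→Hole 3 = (225, 192, 402).
Normal n = (Hole 1→Hole 2) × (Hole 1→Hole 3) = (227130, 56280, -154005).
So ∂z/∂E = −n_x/n_z = 1.47482 and ∂z/∂N = −n_y/n_z = 0.36544.
Intercept c from Hole 1: 2315 − 128.31 − 185.64 = 2001.05.
At (-172, 1424): z_contact = −253.7 + 520.4 + 2001.05 = 2267.8 ft.
Depth below ground = 2519 − 2267.8 = 251 ft.

251 ft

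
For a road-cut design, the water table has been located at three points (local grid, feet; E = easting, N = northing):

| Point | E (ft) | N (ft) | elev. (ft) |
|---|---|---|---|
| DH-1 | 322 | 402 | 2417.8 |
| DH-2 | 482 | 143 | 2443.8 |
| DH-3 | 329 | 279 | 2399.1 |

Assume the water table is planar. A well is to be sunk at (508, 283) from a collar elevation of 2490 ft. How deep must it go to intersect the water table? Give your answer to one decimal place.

9.6 ft

Let the plane be z = a·E + b·N + c.
DH-2−DH-1: 160a − 259b = 26;  DH-3−DH-1: 7a − 123b = −18.7.
Solving gives a = 0.45006, b = 0.17765.
Then c = 2417.8 − a·322 − b·402 = 2201.47.
At (508, 283): z_contact = 228.63 + 50.27 + 2201.47 = 2480.37 ft.
Depth below ground = 2490 − 2480.37 = 9.6 ft.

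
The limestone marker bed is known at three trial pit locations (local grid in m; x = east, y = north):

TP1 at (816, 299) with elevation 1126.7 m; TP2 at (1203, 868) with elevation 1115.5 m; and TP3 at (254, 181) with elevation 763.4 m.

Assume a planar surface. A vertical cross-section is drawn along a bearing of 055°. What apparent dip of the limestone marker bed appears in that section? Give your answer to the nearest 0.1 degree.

Let the plane be z = a·x + b·y + c.
TP2−TP1: 387a + 569b = −11.2;  TP3−TP1: −562a − 118b = −363.3.
Solving gives a = 0.75896, b = −0.53588.
Unit vector along 055° is (sin 55°, cos 55°) = (0.8192, 0.5736).
Slope in that direction = a·(0.8192) + b·(0.5736) = 0.31433.
Apparent dip = arctan|0.31433| = 17.4° (true dip is 42.9°, so apparent ≤ true as expected).

17.4°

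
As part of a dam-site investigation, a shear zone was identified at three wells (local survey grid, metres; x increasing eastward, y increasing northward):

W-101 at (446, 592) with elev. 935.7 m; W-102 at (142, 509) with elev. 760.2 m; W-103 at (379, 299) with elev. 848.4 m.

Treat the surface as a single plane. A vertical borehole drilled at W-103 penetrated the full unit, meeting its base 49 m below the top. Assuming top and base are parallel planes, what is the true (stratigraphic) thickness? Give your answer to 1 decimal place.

Let the plane be z = a·x + b·y + c.
W-102−W-101: −304a − 83b = −175.5;  W-103−W-101: −67a − 293b = −87.3.
Solving gives a = 0.52898, b = 0.17699.
|∇z| = √(a²+b²) = 0.55780, so dip δ = arctan(0.55780) = 29.15°.
True thickness = vertical thickness × cos δ = 49 × cos 29.15° = 42.8 m.

42.8 m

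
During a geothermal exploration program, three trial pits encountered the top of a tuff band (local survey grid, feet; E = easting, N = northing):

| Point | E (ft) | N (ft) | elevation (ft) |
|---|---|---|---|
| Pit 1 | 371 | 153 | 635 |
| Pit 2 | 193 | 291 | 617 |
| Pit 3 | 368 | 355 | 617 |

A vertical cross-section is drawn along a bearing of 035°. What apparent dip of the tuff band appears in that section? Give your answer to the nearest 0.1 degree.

Two edge vectors: Pit 1→Pit 2 = (-178, 138, -18), Pit 1→Pit 3 = (-3, 202, -18).
Normal n = (Pit 1→Pit 2) × (Pit 1→Pit 3) = (1152, -3150, -35542).
So ∂z/∂E = −n_x/n_z = 0.03241 and ∂z/∂N = −n_y/n_z = −0.08863.
Unit vector along 035° is (sin 35°, cos 35°) = (0.5736, 0.8192).
Slope in that direction = a·(0.5736) + b·(0.8192) = −0.05401.
Apparent dip = arctan|0.05401| = 3.1° (true dip is 5.4°, so apparent ≤ true as expected).

3.1°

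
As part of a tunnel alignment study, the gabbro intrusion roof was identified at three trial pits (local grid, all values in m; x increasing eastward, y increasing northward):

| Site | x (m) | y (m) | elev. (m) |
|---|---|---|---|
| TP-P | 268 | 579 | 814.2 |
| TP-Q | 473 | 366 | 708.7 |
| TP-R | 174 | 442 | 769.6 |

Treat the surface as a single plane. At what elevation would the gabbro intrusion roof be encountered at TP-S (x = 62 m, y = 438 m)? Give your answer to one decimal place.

779.5 m

Let the plane be z = a·x + b·y + c.
TP-Q−TP-P: 205a − 213b = −105.5;  TP-R−TP-P: −94a − 137b = −44.6.
Solving gives a = −0.10297, b = 0.39620.
Then c = 814.2 − a·268 − b·579 = 612.40.
At (62, 438): z = −6.4 + 173.5 + 612.40 = 779.5 m.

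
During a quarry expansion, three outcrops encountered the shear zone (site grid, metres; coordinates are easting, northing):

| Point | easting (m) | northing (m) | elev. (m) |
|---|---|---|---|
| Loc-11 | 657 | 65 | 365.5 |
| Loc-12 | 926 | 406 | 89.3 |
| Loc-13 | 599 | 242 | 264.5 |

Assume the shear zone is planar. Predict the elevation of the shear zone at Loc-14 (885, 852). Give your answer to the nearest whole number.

-188 m

Let the plane be z = a·easting + b·northing + c.
Loc-12−Loc-11: 269a + 341b = −276.2;  Loc-13−Loc-11: −58a + 177b = −101.
Solving gives a = −0.21437, b = −0.64087.
Then c = 365.5 − a·657 − b·65 = 548.00.
At (885, 852): z = −189.7 − 546.0 + 548.00 = -187.7 m.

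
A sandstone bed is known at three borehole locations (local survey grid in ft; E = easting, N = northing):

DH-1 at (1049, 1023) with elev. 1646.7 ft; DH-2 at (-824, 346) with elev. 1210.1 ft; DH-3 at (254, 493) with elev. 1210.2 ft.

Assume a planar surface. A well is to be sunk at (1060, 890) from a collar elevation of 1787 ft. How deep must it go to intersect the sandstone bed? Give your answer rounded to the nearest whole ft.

Two edge vectors: DH-1→DH-2 = (-1873, -677, -436.6), DH-1→DH-3 = (-795, -530, -436.5).
Normal n = (DH-1→DH-2) × (DH-1→DH-3) = (64112.5, -470467.5, 454475).
So ∂z/∂E = −n_x/n_z = −0.14107 and ∂z/∂N = −n_y/n_z = 1.03519.
Intercept c from DH-1: 1646.7 + 147.98 − 1059.00 = 735.68.
At (1060, 890): z_contact = −149.5 + 921.3 + 735.68 = 1507.5 ft.
Depth below ground = 1787 − 1507.5 = 280 ft.

280 ft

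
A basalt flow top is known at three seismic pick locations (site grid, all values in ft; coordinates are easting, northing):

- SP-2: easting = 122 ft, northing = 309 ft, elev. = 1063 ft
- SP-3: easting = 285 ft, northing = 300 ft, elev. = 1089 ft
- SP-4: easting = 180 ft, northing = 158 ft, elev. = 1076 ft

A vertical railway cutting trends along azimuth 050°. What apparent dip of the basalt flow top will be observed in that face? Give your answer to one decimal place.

6.0°

Let the plane be z = a·easting + b·northing + c.
SP-3−SP-2: 163a − 9b = 26;  SP-4−SP-2: 58a − 151b = 13.
Solving gives a = 0.15811, b = −0.02536.
Unit vector along 050° is (sin 50°, cos 50°) = (0.7660, 0.6428).
Slope in that direction = a·(0.7660) + b·(0.6428) = 0.10482.
Apparent dip = arctan|0.10482| = 6.0° (true dip is 9.1°, so apparent ≤ true as expected).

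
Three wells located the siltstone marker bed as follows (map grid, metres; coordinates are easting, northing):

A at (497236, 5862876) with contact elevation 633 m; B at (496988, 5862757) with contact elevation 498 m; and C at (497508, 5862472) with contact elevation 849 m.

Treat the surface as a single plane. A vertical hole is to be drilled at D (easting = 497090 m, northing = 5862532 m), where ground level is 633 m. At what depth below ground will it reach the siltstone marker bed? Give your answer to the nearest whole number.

Let the plane be z = a·easting + b·northing + c.
B−A: −248a − 119b = −135;  C−A: 272a − 404b = 216.
Solving gives a = 0.60534098, b = −0.12709716.
Then c = 633 − a·497236 − b·5862876 = 444790.58.
At (497090, 5862532): z_contact = 300908.9 − 745111.2 + 444790.58 = 588.3 m.
Depth below ground = 633 − 588.3 = 45 m.

45 m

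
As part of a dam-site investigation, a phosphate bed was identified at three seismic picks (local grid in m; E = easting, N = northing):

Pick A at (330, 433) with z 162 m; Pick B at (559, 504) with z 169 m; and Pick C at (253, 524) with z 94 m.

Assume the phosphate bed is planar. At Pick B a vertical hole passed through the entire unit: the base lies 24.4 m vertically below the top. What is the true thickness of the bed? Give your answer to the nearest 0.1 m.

Two edge vectors: Pick A→Pick B = (229, 71, 7), Pick A→Pick C = (-77, 91, -68).
Normal n = (Pick A→Pick B) × (Pick A→Pick C) = (-5465, 15033, 26306).
So ∂z/∂E = −n_x/n_z = 0.20775 and ∂z/∂N = −n_y/n_z = −0.57147.
|∇z| = √(a²+b²) = 0.60806, so dip δ = arctan(0.60806) = 31.30°.
True thickness = vertical thickness × cos δ = 24.4 × cos 31.30° = 20.8 m.

20.8 m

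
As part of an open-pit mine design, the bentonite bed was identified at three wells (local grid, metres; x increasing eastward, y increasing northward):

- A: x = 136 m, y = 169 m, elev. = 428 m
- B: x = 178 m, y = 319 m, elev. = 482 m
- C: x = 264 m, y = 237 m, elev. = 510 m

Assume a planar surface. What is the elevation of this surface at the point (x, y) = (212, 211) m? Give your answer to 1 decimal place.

477.0 m

Let the plane be z = a·x + b·y + c.
B−A: 42a + 150b = 54;  C−A: 128a + 68b = 82.
Solving gives a = 0.52790, b = 0.21219.
Then c = 428 − a·136 − b·169 = 320.35.
At (212, 211): z = 111.9 + 44.8 + 320.35 = 477.0 m.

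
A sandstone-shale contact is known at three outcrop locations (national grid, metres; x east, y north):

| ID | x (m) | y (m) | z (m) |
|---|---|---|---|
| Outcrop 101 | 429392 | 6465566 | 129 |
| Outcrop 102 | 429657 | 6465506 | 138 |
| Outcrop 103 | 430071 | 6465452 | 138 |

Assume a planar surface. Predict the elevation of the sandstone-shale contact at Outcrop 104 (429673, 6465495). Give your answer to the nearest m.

Let the plane be z = a·x + b·y + c.
Outcrop 102−Outcrop 101: 265a − 60b = 9;  Outcrop 103−Outcrop 101: 679a − 114b = 9.
Solving gives a = −0.04615385, b = −0.35384615.
Then c = 129 − a·429392 − b·6465566 = 2307762.75.
At (429673, 6465495): z = −19831.1 − 2287790.5 + 2307762.75 = 141.2 m.

141 m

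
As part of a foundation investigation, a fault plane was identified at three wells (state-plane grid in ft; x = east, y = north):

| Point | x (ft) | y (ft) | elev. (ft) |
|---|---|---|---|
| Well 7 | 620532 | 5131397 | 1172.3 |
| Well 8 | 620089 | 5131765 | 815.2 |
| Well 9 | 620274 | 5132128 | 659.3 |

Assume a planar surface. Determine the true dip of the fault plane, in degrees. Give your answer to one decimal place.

Let the plane be z = a·x + b·y + c.
Well 8−Well 7: −443a + 368b = −357.1;  Well 9−Well 7: −258a + 731b = −513.
Solving gives a = 0.31568, b = −0.59036.
Gradient magnitude |∇z| = √(a² + b²) = √(0.09966 + 0.34853) = 0.66946.
True dip = arctan(0.66946) = 33.8°, dipping toward NNW (azimuth ≈ 332°).

33.8°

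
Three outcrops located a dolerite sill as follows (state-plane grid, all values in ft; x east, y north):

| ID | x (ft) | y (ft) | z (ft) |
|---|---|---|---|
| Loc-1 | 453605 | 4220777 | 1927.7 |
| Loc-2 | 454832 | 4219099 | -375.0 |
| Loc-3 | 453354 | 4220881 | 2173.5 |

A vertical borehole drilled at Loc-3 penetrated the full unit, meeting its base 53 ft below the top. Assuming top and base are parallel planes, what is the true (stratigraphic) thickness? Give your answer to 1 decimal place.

35.5 ft

Two edge vectors: Loc-1→Loc-2 = (1227, -1678, -2302.7), Loc-1→Loc-3 = (-251, 104, 245.8).
Normal n = (Loc-1→Loc-2) × (Loc-1→Loc-3) = (-172971.6, 276381.1, -293570).
So ∂z/∂x = −n_x/n_z = −0.58920 and ∂z/∂y = −n_y/n_z = 0.94145.
|∇z| = √(a²+b²) = 1.11062, so dip δ = arctan(1.11062) = 48.00°.
True thickness = vertical thickness × cos δ = 53 × cos 48.00° = 35.5 ft.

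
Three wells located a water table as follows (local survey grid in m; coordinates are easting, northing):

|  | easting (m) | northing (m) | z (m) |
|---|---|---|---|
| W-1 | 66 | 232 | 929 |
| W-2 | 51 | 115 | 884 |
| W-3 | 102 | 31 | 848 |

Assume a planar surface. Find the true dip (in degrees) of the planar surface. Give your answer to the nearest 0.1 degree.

Two edge vectors: W-1→W-2 = (-15, -117, -45), W-1→W-3 = (36, -201, -81).
Normal n = (W-1→W-2) × (W-1→W-3) = (432, -2835, 7227).
So ∂z/∂easting = −n_x/n_z = −0.05978 and ∂z/∂northing = −n_y/n_z = 0.39228.
Gradient magnitude |∇z| = √(a² + b²) = √(0.00357 + 0.15388) = 0.39681.
True dip = arctan(0.39681) = 21.6°, dipping toward S (azimuth ≈ 171°).

21.6°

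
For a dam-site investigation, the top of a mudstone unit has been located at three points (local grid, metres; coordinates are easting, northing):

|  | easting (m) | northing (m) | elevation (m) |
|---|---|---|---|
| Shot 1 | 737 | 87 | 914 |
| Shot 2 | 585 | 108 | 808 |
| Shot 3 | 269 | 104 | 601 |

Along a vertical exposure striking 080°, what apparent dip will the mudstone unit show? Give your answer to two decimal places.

30.96°

Two edge vectors: Shot 1→Shot 2 = (-152, 21, -106), Shot 1→Shot 3 = (-468, 17, -313).
Normal n = (Shot 1→Shot 2) × (Shot 1→Shot 3) = (-4771, 2032, 7244).
So ∂z/∂easting = −n_x/n_z = 0.65861 and ∂z/∂northing = −n_y/n_z = −0.28051.
Unit vector along 080° is (sin 80°, cos 80°) = (0.9848, 0.1736).
Slope in that direction = a·(0.9848) + b·(0.1736) = 0.59990.
Apparent dip = arctan|0.59990| = 30.96° (true dip is 35.6°, so apparent ≤ true as expected).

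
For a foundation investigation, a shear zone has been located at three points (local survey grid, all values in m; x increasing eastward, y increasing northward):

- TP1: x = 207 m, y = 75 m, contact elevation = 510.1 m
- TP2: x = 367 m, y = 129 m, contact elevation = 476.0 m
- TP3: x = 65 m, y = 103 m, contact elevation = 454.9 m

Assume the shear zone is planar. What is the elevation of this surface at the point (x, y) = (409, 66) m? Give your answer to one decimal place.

553.9 m

Two edge vectors: TP1→TP2 = (160, 54, -34.1), TP1→TP3 = (-142, 28, -55.2).
Normal n = (TP1→TP2) × (TP1→TP3) = (-2026, 13674.2, 12148).
So ∂z/∂x = −n_x/n_z = 0.16678 and ∂z/∂y = −n_y/n_z = −1.12563.
Intercept c from TP1: 510.1 − 34.52 + 84.42 = 560.00.
At (409, 66): z = 68.2 − 74.3 + 560.00 = 553.9 m.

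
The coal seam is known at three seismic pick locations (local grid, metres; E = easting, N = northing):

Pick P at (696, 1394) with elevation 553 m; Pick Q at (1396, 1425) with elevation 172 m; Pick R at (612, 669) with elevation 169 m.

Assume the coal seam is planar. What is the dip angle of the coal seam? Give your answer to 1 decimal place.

39.5°

Two edge vectors: Pick P→Pick Q = (700, 31, -381), Pick P→Pick R = (-84, -725, -384).
Normal n = (Pick P→Pick Q) × (Pick P→Pick R) = (-288129, 300804, -504896).
So ∂z/∂E = −n_x/n_z = −0.57067 and ∂z/∂N = −n_y/n_z = 0.59577.
Gradient magnitude |∇z| = √(a² + b²) = √(0.32566 + 0.35495) = 0.82499.
True dip = arctan(0.82499) = 39.5°, dipping toward SE (azimuth ≈ 136°).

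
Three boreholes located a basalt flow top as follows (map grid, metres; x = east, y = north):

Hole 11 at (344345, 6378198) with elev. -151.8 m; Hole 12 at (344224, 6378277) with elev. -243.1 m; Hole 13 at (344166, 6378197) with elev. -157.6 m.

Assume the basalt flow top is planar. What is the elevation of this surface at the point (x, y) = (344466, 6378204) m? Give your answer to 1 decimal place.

-153.7 m

Let the plane be z = a·x + b·y + c.
Hole 12−Hole 11: −121a + 79b = −91.3;  Hole 13−Hole 11: −179a − 1b = −5.8.
Solving gives a = 0.038528958, b = −1.096683495.
Then c = -151.8 − a·344345 − b·6378198 = 6981445.42.
At (344466, 6378204): z = 13271.9 − 6994871.1 + 6981445.42 = -153.7 m.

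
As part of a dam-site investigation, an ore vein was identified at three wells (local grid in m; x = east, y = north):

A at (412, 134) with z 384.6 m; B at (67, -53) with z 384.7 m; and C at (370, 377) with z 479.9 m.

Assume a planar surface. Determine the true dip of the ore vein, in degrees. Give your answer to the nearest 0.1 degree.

22.2°

Two edge vectors: A→B = (-345, -187, 0.1), A→C = (-42, 243, 95.3).
Normal n = (A→B) × (A→C) = (-17845.4, 32874.3, -91689).
So ∂z/∂x = −n_x/n_z = −0.19463 and ∂z/∂y = −n_y/n_z = 0.35854.
Gradient magnitude |∇z| = √(a² + b²) = √(0.03788 + 0.12855) = 0.40796.
True dip = arctan(0.40796) = 22.2°, dipping toward SSE (azimuth ≈ 152°).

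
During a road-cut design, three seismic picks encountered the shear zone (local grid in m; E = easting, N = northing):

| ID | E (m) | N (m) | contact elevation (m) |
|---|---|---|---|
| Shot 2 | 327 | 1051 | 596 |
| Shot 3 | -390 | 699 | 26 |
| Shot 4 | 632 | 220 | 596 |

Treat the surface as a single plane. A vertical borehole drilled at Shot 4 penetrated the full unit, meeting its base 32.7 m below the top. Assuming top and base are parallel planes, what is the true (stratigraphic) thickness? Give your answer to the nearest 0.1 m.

26.6 m

Two edge vectors: Shot 2→Shot 3 = (-717, -352, -570), Shot 2→Shot 4 = (305, -831, 0).
Normal n = (Shot 2→Shot 3) × (Shot 2→Shot 4) = (-473670, -173850, 703187).
So ∂z/∂E = −n_x/n_z = 0.67360 and ∂z/∂N = −n_y/n_z = 0.24723.
|∇z| = √(a²+b²) = 0.71754, so dip δ = arctan(0.71754) = 35.66°.
True thickness = vertical thickness × cos δ = 32.7 × cos 35.66° = 26.6 m.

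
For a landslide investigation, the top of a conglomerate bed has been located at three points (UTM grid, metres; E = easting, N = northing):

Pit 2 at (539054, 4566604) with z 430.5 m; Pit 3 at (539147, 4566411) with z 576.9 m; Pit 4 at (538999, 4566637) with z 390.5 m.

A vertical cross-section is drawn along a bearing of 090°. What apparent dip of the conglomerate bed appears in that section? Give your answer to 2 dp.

Let the plane be z = a·E + b·N + c.
Pit 3−Pit 2: 93a − 193b = 146.4;  Pit 4−Pit 2: −55a + 33b = −40.
Solving gives a = 0.38283, b = −0.57408.
Unit vector along 090° is (sin 90°, cos 90°) = (1.0000, 0.0000).
Slope in that direction = a·(1.0000) + b·(0.0000) = 0.38283.
Apparent dip = arctan|0.38283| = 20.95° (true dip is 34.6°, so apparent ≤ true as expected).

20.95°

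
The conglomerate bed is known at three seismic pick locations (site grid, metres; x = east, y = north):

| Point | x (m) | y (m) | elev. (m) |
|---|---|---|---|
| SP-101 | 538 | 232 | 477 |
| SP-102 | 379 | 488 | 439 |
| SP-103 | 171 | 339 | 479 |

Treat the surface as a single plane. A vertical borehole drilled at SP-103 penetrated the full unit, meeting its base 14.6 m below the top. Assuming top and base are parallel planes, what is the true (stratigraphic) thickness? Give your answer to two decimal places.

14.33 m

Let the plane be z = a·x + b·y + c.
SP-102−SP-101: −159a + 256b = −38;  SP-103−SP-101: −367a + 107b = 2.
Solving gives a = −0.05950, b = −0.18539.
|∇z| = √(a²+b²) = 0.19471, so dip δ = arctan(0.19471) = 11.02°.
True thickness = vertical thickness × cos δ = 14.6 × cos 11.02° = 14.33 m.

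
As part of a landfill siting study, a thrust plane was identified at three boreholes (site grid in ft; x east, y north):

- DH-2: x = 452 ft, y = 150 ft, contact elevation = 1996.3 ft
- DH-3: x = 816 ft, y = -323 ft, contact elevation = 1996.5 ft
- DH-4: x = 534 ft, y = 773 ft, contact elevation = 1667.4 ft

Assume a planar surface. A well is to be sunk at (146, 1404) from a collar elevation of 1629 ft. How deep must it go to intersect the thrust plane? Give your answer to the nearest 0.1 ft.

19.0 ft

Let the plane be z = a·x + b·y + c.
DH-3−DH-2: 364a − 473b = 0.2;  DH-4−DH-2: 82a + 623b = −328.9.
Solving gives a = −0.585353, b = −0.450885.
Then c = 1996.3 − a·452 − b·150 = 2328.51.
At (146, 1404): z_contact = −85.46 − 633.04 + 2328.51 = 1610.01 ft.
Depth below ground = 1629 − 1610.01 = 19.0 ft.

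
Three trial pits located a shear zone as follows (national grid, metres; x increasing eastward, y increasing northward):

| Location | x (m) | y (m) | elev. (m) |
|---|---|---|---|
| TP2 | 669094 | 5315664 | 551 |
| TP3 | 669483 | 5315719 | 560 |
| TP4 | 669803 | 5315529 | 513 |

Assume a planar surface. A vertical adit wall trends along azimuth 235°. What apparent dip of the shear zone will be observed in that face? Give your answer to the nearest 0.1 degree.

7.1°

Two edge vectors: TP2→TP3 = (389, 55, 9), TP2→TP4 = (709, -135, -38).
Normal n = (TP2→TP3) × (TP2→TP4) = (-875, 21163, -91510).
So ∂z/∂x = −n_x/n_z = −0.00956 and ∂z/∂y = −n_y/n_z = 0.23126.
Unit vector along 235° is (sin 235°, cos 235°) = (-0.8192, -0.5736).
Slope in that direction = a·(-0.8192) + b·(-0.5736) = −0.12482.
Apparent dip = arctan|0.12482| = 7.1° (true dip is 13.0°, so apparent ≤ true as expected).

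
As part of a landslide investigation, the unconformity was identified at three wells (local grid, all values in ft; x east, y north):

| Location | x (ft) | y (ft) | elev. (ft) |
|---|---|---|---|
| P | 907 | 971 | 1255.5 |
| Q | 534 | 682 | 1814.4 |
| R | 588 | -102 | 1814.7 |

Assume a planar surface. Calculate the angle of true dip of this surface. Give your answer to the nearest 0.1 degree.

55.0°

Let the plane be z = a·x + b·y + c.
Q−P: −373a − 289b = 558.9;  R−P: −319a − 1073b = 559.2.
Solving gives a = −1.42220, b = −0.09834.
Gradient magnitude |∇z| = √(a² + b²) = √(2.02265 + 0.00967) = 1.42559.
True dip = arctan(1.42559) = 55.0°, dipping toward E (azimuth ≈ 086°).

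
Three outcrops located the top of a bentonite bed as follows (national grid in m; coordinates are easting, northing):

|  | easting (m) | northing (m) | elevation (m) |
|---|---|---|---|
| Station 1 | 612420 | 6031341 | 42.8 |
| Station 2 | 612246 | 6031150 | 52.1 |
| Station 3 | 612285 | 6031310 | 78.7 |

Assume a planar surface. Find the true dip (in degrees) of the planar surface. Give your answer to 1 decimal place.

Two edge vectors: Station 1→Station 2 = (-174, -191, 9.3), Station 1→Station 3 = (-135, -31, 35.9).
Normal n = (Station 1→Station 2) × (Station 1→Station 3) = (-6568.6, 4991.1, -20391).
So ∂z/∂easting = −n_x/n_z = −0.32213 and ∂z/∂northing = −n_y/n_z = 0.24477.
Gradient magnitude |∇z| = √(a² + b²) = √(0.10377 + 0.05991) = 0.40458.
True dip = arctan(0.40458) = 22.0°, dipping toward SE (azimuth ≈ 127°).

22.0°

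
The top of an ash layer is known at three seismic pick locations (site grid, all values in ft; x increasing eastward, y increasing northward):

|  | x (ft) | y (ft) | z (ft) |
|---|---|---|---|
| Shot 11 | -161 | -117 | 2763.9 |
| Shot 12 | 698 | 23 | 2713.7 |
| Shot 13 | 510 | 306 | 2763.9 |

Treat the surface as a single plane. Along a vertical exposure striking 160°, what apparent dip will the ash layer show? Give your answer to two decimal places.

Let the plane be z = a·x + b·y + c.
Shot 12−Shot 11: 859a + 140b = −50.2;  Shot 13−Shot 11: 671a + 423b = 0.
Solving gives a = −0.07882, b = 0.12503.
Unit vector along 160° is (sin 160°, cos 160°) = (0.3420, -0.9397).
Slope in that direction = a·(0.3420) + b·(-0.9397) = −0.14444.
Apparent dip = arctan|0.14444| = 8.22° (true dip is 8.4°, so apparent ≤ true as expected).

8.22°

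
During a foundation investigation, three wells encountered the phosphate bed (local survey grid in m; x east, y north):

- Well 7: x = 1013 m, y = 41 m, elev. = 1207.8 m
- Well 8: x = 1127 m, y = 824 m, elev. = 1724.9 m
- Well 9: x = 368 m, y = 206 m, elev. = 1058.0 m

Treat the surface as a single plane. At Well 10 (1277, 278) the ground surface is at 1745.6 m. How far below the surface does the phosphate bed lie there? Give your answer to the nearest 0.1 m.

Two edge vectors: Well 7→Well 8 = (114, 783, 517.1), Well 7→Well 9 = (-645, 165, -149.8).
Normal n = (Well 7→Well 8) × (Well 7→Well 9) = (-202614.9, -316452.3, 523845).
So ∂z/∂x = −n_x/n_z = 0.386784 and ∂z/∂y = −n_y/n_z = 0.604095.
Intercept c from Well 7: 1207.8 − 391.81 − 24.77 = 791.22.
At (1277, 278): z_contact = 493.92 + 167.94 + 791.22 = 1453.08 m.
Depth below ground = 1745.6 − 1453.08 = 292.5 m.

292.5 m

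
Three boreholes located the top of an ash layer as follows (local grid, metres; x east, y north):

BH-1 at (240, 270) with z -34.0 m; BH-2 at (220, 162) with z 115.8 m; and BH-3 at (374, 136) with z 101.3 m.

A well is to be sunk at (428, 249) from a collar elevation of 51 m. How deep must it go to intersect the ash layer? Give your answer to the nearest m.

Two edge vectors: BH-1→BH-2 = (-20, -108, 149.8), BH-1→BH-3 = (134, -134, 135.3).
Normal n = (BH-1→BH-2) × (BH-1→BH-3) = (5460.8, 22779.2, 17152).
So ∂z/∂x = −n_x/n_z = −0.31838 and ∂z/∂y = −n_y/n_z = −1.32808.
Intercept c from BH-1: -34 + 76.41 + 358.58 = 400.99.
At (428, 249): z_contact = −136.3 − 330.7 + 400.99 = -66.0 m.
Depth below ground = 51 − (-66.0) = 117 m.

117 m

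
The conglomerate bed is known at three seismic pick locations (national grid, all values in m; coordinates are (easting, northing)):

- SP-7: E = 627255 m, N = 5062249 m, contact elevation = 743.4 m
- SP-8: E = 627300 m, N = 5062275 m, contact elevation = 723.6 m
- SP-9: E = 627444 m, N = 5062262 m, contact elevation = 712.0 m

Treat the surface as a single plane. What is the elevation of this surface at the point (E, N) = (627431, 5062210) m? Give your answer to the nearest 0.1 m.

741.7 m

Two edge vectors: SP-7→SP-8 = (45, 26, -19.8), SP-7→SP-9 = (189, 13, -31.4).
Normal n = (SP-7→SP-8) × (SP-7→SP-9) = (-559, -2329.2, -4329).
So ∂z/∂E = −n_x/n_z = −0.129129129 and ∂z/∂N = −n_y/n_z = −0.538045738.
Intercept c from SP-7: 743.4 + 80996.89 + 2723721.50 = 2805461.79.
At (627431, 5062210): z = −81019.6 − 2723700.5 + 2805461.79 = 741.7 m.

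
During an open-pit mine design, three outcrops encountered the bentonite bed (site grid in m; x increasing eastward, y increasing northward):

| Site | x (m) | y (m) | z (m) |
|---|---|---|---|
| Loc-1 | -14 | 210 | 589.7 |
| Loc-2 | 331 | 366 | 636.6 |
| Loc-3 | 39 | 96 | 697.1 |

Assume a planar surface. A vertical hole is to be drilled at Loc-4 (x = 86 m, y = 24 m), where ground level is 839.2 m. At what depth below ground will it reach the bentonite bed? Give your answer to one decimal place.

68.0 m

Let the plane be z = a·x + b·y + c.
Loc-2−Loc-1: 345a + 156b = 46.9;  Loc-3−Loc-1: 53a − 114b = 107.4.
Solving gives a = 0.46433, b = −0.72623.
Then c = 589.7 − a·-14 − b·210 = 748.71.
At (86, 24): z_contact = 39.93 − 17.43 + 748.71 = 771.21 m.
Depth below ground = 839.2 − 771.21 = 68.0 m.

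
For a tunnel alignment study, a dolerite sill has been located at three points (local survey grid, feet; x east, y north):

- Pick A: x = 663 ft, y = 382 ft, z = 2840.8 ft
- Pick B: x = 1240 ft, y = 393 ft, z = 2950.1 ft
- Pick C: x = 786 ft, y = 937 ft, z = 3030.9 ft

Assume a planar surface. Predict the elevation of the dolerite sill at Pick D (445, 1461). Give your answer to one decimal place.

3126.4 ft

Let the plane be z = a·x + b·y + c.
Pick B−Pick A: 577a + 11b = 109.3;  Pick C−Pick A: 123a + 555b = 190.1.
Solving gives a = 0.183674, b = 0.301816.
Then c = 2840.8 − a·663 − b·382 = 2603.73.
At (445, 1461): z = 81.7 + 441.0 + 2603.73 = 3126.4 ft.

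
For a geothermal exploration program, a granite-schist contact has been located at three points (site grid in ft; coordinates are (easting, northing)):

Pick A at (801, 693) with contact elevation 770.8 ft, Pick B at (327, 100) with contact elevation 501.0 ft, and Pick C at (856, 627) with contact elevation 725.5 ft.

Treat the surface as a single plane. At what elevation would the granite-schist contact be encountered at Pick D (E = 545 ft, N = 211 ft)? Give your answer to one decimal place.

Two edge vectors: Pick A→Pick B = (-474, -593, -269.8), Pick A→Pick C = (55, -66, -45.3).
Normal n = (Pick A→Pick B) × (Pick A→Pick C) = (9056.1, -36311.2, 63899).
So ∂z/∂E = −n_x/n_z = −0.14173 and ∂z/∂N = −n_y/n_z = 0.56826.
Intercept c from Pick A: 770.8 + 113.52 − 393.80 = 490.52.
At (545, 211): z = −77.2 + 119.9 + 490.52 = 533.2 ft.

533.2 ft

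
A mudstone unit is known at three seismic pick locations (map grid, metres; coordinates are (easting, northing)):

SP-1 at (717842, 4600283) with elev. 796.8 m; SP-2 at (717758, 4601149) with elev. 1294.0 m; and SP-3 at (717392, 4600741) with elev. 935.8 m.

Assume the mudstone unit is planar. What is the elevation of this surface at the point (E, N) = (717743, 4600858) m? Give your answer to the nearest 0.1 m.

Let the plane be z = a·E + b·N + c.
SP-2−SP-1: −84a + 866b = 497.2;  SP-3−SP-1: −450a + 458b = 139.
Solving gives a = 0.305623697, b = 0.603778742.
Then c = 796.8 − a·717842 − b·4600283 = −2996145.81.
At (717743, 4600858): z = 219359.3 + 2777900.3 − 2996145.81 = 1113.7 m.

1113.7 m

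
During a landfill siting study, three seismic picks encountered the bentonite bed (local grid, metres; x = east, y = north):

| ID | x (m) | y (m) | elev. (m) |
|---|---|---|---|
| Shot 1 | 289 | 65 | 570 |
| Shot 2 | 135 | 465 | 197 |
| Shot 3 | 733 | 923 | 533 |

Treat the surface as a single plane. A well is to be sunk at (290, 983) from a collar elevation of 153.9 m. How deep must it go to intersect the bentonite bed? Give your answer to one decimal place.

Two edge vectors: Shot 1→Shot 2 = (-154, 400, -373), Shot 1→Shot 3 = (444, 858, -37).
Normal n = (Shot 1→Shot 2) × (Shot 1→Shot 3) = (305234, -171310, -309732).
So ∂z/∂x = −n_x/n_z = 0.98548 and ∂z/∂y = −n_y/n_z = −0.55309.
Intercept c from Shot 1: 570 − 284.80 + 35.95 = 321.15.
At (290, 983): z_contact = 285.79 − 543.69 + 321.15 = 63.25 m.
Depth below ground = 153.9 − 63.25 = 90.7 m.

90.7 m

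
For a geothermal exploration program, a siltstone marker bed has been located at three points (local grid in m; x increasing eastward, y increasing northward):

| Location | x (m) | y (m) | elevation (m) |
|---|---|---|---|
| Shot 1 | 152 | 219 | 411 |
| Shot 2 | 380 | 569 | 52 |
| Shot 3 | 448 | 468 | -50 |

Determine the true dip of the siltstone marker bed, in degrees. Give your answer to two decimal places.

56.95°

Let the plane be z = a·x + b·y + c.
Shot 2−Shot 1: 228a + 350b = −359;  Shot 3−Shot 1: 296a + 249b = −461.
Solving gives a = −1.53667, b = −0.02469.
Gradient magnitude |∇z| = √(a² + b²) = √(2.36134 + 0.00061) = 1.53686.
True dip = arctan(1.53686) = 56.95°, dipping toward E (azimuth ≈ 089°).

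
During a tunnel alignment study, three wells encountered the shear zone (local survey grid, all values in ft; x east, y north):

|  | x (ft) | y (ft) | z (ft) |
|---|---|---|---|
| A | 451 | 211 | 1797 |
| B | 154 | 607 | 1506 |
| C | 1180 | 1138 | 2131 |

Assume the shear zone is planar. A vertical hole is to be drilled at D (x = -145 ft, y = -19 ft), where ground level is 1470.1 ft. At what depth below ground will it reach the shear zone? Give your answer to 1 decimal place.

51.9 ft

Two edge vectors: A→B = (-297, 396, -291), A→C = (729, 927, 334).
Normal n = (A→B) × (A→C) = (402021, -112941, -564003).
So ∂z/∂x = −n_x/n_z = 0.712799 and ∂z/∂y = −n_y/n_z = −0.200249.
Intercept c from A: 1797 − 321.47 + 42.25 = 1517.78.
At (-145, -19): z_contact = −103.36 + 3.80 + 1517.78 = 1418.23 ft.
Depth below ground = 1470.1 − 1418.23 = 51.9 ft.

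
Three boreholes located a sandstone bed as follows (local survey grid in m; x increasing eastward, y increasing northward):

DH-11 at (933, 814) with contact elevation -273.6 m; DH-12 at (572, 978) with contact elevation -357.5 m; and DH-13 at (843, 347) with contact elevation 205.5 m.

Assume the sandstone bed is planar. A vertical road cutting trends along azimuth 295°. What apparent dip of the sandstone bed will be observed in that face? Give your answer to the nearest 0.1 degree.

Let the plane be z = a·x + b·y + c.
DH-12−DH-11: −361a + 164b = −83.9;  DH-13−DH-11: −90a − 467b = 479.1.
Solving gives a = −0.21484, b = −0.98451.
Unit vector along 295° is (sin 295°, cos 295°) = (-0.9063, 0.4226).
Slope in that direction = a·(-0.9063) + b·(0.4226) = −0.22135.
Apparent dip = arctan|0.22135| = 12.5° (true dip is 45.2°, so apparent ≤ true as expected).

12.5°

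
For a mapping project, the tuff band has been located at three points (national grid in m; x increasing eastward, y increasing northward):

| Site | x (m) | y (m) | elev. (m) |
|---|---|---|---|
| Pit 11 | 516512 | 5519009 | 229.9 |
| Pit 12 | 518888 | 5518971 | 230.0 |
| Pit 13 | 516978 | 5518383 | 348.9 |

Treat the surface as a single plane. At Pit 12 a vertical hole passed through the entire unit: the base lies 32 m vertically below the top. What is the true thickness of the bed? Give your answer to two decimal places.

31.42 m

Let the plane be z = a·x + b·y + c.
Pit 12−Pit 11: 2376a − 38b = 0.1;  Pit 13−Pit 11: 466a − 626b = 119.
Solving gives a = −0.00303, b = −0.19235.
|∇z| = √(a²+b²) = 0.19238, so dip δ = arctan(0.19238) = 10.89°.
True thickness = vertical thickness × cos δ = 32 × cos 10.89° = 31.42 m.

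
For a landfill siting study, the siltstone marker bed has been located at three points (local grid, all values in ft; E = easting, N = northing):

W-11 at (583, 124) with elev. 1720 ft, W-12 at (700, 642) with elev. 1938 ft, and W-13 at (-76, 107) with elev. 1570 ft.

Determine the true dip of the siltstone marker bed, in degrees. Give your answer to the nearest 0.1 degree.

Let the plane be z = a·E + b·N + c.
W-12−W-11: 117a + 518b = 218;  W-13−W-11: −659a − 17b = −150.
Solving gives a = 0.21803, b = 0.37160.
Gradient magnitude |∇z| = √(a² + b²) = √(0.04754 + 0.13809) = 0.43084.
True dip = arctan(0.43084) = 23.3°, dipping toward SSW (azimuth ≈ 210°).

23.3°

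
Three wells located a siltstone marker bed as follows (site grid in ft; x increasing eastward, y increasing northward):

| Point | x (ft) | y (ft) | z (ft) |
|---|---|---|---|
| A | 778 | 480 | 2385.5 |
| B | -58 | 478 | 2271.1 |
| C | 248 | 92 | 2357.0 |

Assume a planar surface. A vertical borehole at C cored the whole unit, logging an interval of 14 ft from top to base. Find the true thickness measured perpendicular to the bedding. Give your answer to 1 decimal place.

13.8 ft

Two edge vectors: A→B = (-836, -2, -114.4), A→C = (-530, -388, -28.5).
Normal n = (A→B) × (A→C) = (-44330.2, 36806, 323308).
So ∂z/∂x = −n_x/n_z = 0.13711 and ∂z/∂y = −n_y/n_z = −0.11384.
|∇z| = √(a²+b²) = 0.17821, so dip δ = arctan(0.17821) = 10.10°.
True thickness = vertical thickness × cos δ = 14 × cos 10.10° = 13.8 ft.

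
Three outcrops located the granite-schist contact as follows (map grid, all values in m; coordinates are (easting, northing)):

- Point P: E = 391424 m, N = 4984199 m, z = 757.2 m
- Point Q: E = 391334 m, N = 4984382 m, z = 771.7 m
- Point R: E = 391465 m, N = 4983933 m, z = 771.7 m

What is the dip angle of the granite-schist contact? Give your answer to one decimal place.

22.4°

Two edge vectors: Point P→Point Q = (-90, 183, 14.5), Point P→Point R = (41, -266, 14.5).
Normal n = (Point P→Point Q) × (Point P→Point R) = (6510.5, 1899.5, 16437).
So ∂z/∂E = −n_x/n_z = −0.39609 and ∂z/∂N = −n_y/n_z = −0.11556.
Gradient magnitude |∇z| = √(a² + b²) = √(0.15689 + 0.01335) = 0.41260.
True dip = arctan(0.41260) = 22.4°, dipping toward ENE (azimuth ≈ 074°).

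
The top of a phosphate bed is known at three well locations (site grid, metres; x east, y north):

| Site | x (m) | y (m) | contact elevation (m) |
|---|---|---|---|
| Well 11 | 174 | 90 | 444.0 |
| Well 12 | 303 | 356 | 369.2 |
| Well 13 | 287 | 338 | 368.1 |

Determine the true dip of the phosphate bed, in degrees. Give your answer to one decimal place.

Let the plane be z = a·x + b·y + c.
Well 12−Well 11: 129a + 266b = −74.8;  Well 13−Well 11: 113a + 248b = −75.9.
Solving gives a = 0.84747, b = −0.69219.
Gradient magnitude |∇z| = √(a² + b²) = √(0.71820 + 0.47913) = 1.09423.
True dip = arctan(1.09423) = 47.6°, dipping toward NW (azimuth ≈ 309°).

47.6°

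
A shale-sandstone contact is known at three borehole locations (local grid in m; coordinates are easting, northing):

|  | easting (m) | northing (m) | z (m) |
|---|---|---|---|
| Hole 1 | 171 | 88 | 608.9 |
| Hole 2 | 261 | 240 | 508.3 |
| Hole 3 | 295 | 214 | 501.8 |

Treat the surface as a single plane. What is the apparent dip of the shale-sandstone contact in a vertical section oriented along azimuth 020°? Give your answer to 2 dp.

Let the plane be z = a·easting + b·northing + c.
Hole 2−Hole 1: 90a + 152b = −100.6;  Hole 3−Hole 1: 124a + 126b = −107.1.
Solving gives a = −0.47997, b = −0.37765.
Unit vector along 020° is (sin 20°, cos 20°) = (0.3420, 0.9397).
Slope in that direction = a·(0.3420) + b·(0.9397) = −0.51903.
Apparent dip = arctan|0.51903| = 27.43° (true dip is 31.4°, so apparent ≤ true as expected).

27.43°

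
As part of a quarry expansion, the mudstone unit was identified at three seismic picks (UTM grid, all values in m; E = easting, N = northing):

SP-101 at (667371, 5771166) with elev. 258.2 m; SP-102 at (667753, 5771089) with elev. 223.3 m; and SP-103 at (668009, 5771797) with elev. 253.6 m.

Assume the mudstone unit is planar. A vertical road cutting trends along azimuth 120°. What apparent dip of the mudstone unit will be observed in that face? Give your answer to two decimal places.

Let the plane be z = a·E + b·N + c.
SP-102−SP-101: 382a − 77b = −34.9;  SP-103−SP-101: 638a + 631b = −4.6.
Solving gives a = −0.07711, b = 0.07068.
Unit vector along 120° is (sin 120°, cos 120°) = (0.8660, -0.5000).
Slope in that direction = a·(0.8660) + b·(-0.5000) = −0.10212.
Apparent dip = arctan|0.10212| = 5.83° (true dip is 6.0°, so apparent ≤ true as expected).

5.83°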